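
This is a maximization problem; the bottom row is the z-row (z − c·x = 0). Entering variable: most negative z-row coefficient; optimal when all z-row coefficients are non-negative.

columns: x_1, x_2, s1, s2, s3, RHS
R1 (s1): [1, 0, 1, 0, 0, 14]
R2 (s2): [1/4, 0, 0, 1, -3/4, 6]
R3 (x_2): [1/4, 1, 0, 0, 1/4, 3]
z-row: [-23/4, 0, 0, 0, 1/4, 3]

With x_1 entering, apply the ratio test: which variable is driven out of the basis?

Column x_1 entries and ratios — s1: 14/1 = 14; s2: 6/(1/4) = 24; x_2: 3/(1/4) = 12.
Smallest ratio is 12 in the row of x_2, so x_2 leaves.

x_2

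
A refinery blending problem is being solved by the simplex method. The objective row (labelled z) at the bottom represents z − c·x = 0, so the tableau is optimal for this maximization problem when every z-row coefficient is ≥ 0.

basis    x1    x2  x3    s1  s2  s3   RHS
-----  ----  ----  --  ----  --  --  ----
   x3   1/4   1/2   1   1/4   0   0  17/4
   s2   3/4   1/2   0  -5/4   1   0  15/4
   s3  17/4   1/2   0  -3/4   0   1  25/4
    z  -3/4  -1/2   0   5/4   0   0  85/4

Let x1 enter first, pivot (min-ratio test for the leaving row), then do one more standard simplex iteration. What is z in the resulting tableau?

25

Ratio test on column x1 — row 1: (17/4)/(1/4) = 17; row 2: (15/4)/(3/4) = 5; row 3: (25/4)/(17/4) = 25/17. Minimum is 25/17 at row 3 (s3 leaves); pivot element 17/4.
Pivot on row 3; the z-row RHS becomes 85/4 − (-3/4)·(25/17) = 380/17.
Next entering variable (most negative z-row entry -7/17): x2.
Ratio test on column x2 — row 1: (66/17)/(8/17) = 33/4; row 2: (45/17)/(7/17) = 45/7; row 3: (25/17)/(2/17) = 25/2. Minimum is 45/7 at row 2 (s2 leaves); pivot element 7/17.
After the second pivot the z-row RHS is 380/17 − (-7/17)·(45/7) = 25.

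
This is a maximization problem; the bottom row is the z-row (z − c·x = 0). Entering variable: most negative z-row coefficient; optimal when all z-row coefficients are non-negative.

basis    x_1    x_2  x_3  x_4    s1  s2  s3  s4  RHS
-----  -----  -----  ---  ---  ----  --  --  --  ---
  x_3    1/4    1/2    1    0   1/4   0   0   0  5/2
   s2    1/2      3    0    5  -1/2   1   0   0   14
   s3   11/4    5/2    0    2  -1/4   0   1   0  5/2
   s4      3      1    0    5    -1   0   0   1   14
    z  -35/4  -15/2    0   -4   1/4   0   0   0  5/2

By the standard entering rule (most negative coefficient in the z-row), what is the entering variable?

Negative z-row entries: x_1: -35/4, x_2: -15/2, x_4: -4.
The most negative is -35/4 in column x_1, so x_1 enters.

x_1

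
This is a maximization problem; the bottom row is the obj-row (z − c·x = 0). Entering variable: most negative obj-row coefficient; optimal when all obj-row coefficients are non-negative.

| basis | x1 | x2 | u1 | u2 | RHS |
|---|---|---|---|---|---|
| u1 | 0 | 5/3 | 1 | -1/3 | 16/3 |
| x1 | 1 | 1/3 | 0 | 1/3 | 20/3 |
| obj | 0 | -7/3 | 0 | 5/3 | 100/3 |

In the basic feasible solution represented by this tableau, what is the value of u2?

u2 is not in the basis, so in the current basic feasible solution u2 = 0.

0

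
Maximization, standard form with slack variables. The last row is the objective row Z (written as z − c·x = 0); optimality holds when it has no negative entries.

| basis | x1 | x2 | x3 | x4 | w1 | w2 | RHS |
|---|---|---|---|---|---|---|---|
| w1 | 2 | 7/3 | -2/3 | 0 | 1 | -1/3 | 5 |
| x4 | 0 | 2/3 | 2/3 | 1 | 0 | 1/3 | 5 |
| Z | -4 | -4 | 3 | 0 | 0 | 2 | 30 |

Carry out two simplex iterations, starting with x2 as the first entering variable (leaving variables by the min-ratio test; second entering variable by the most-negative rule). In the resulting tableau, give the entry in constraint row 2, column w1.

0

Ratio test on column x2 — row 1: 5/(7/3) = 15/7; row 2: 5/(2/3) = 15/2. Minimum is 15/7 at row 1 (w1 leaves); pivot element 7/3.
Divide row 1 by 7/3; eliminate column x2 from the other rows.
Second iteration: most negative Z-row entry is -4/7 in column x1, so x1 enters.
Ratio test on column x1 — row 1: (15/7)/(6/7) = 5/2; row 2: entry -4/7 ≤ 0. Minimum is 5/2 at row 1 (x2 leaves); pivot element 6/7.
Divide row 1 by 6/7; eliminate column x1 from the other rows.
After both pivots, the entry at constraint row 2, column w1 is 0.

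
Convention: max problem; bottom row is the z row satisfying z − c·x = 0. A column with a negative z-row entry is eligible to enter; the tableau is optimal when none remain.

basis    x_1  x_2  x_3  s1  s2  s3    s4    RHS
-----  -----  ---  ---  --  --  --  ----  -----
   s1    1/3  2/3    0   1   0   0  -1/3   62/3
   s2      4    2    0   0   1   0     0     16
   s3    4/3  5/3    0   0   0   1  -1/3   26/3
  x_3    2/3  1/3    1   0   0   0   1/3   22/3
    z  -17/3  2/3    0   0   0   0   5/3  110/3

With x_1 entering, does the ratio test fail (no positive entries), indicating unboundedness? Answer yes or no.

no

Column x_1 has positive entries in row(s) 1, 2, 3, 4, so the ratio test bounds it — not unbounded.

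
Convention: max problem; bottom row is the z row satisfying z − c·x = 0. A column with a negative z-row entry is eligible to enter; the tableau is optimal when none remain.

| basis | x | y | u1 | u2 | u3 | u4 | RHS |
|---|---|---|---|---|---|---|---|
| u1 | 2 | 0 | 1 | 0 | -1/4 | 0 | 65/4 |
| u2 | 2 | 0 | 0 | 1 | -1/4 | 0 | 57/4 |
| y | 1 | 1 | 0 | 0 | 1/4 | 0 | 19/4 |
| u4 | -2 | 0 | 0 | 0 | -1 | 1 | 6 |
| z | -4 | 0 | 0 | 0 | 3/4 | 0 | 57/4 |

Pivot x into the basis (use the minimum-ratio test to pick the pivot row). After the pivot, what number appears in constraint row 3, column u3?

1/4

Ratio test on column x — row 1: (65/4)/2 = 65/8; row 2: (57/4)/2 = 57/8; row 3: (19/4)/1 = 19/4; row 4: entry -2 ≤ 0. Minimum is 19/4 at row 3 (y leaves); pivot element 1.
Divide row 3 by 1; eliminate column x from the other rows.
In the new row 3, the u3 entry is the old entry divided by the pivot: (1/4)/1 = 1/4.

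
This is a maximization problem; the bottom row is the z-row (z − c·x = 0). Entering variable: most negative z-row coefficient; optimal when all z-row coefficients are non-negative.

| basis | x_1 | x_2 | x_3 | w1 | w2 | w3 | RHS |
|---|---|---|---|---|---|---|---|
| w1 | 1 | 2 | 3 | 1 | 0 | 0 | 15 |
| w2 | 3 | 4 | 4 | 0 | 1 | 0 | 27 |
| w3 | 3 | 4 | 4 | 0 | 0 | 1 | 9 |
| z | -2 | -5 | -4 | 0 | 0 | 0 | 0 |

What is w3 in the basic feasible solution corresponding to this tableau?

w3 is basic (row 3); its value is the RHS of that row, 9.

9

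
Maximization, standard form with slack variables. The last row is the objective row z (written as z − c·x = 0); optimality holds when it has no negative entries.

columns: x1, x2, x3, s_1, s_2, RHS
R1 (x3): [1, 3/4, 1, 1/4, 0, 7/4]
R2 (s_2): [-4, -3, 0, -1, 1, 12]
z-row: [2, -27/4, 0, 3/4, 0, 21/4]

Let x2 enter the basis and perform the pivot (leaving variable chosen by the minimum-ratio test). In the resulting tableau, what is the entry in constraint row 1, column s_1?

Ratio test on column x2 — row 1: (7/4)/(3/4) = 7/3; row 2: entry -3 ≤ 0. Minimum is 7/3 at row 1 (x3 leaves); pivot element 3/4.
Divide row 1 by 3/4; eliminate column x2 from the other rows.
In the new row 1, the s_1 entry is the old entry divided by the pivot: (1/4)/(3/4) = 1/3.

1/3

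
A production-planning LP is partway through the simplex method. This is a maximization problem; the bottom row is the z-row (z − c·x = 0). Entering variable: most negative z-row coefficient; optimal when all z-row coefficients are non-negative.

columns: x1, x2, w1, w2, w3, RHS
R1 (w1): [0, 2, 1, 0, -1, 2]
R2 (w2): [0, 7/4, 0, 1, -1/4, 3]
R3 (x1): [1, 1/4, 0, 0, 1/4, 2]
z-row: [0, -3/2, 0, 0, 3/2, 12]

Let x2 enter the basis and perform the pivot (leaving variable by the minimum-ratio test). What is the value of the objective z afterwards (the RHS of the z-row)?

Ratio test on column x2 — row 1: 2/2 = 1; row 2: 3/(7/4) = 12/7; row 3: 2/(1/4) = 8. Minimum is 1 at row 1 (w1 leaves); pivot element 2.
Pivot on row 1; the z-row RHS becomes 12 − (-3/2)·1 = 27/2.

27/2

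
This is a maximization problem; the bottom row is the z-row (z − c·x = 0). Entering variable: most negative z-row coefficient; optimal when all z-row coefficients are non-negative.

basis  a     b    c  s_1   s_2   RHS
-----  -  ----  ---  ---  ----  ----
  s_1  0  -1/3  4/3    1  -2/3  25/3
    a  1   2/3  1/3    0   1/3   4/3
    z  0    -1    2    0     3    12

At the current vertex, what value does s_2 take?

0

s_2 is not in the basis, so in the current basic feasible solution s_2 = 0.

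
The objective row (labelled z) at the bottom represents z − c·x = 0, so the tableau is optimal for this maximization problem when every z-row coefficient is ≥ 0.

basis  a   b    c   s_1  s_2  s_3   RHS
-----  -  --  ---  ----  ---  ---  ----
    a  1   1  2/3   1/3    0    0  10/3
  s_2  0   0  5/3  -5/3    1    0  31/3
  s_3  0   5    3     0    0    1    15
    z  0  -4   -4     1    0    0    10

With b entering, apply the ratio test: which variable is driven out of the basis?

s_3

Column b entries and ratios — a: (10/3)/1 = 10/3; s_2: 0 ≤ 0, skip; s_3: 15/5 = 3.
Smallest ratio is 3 in the row of s_3, so s_3 leaves.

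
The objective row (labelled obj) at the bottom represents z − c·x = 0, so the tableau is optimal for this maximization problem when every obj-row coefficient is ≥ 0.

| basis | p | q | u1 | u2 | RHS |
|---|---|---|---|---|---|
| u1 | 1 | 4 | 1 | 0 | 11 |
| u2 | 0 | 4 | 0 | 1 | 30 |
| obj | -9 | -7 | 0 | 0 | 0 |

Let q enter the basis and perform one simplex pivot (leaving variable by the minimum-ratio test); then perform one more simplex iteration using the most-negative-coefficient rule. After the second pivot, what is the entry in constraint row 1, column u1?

Ratio test on column q — row 1: 11/4 = 11/4; row 2: 30/4 = 15/2. Minimum is 11/4 at row 1 (u1 leaves); pivot element 4.
Divide row 1 by 4; eliminate column q from the other rows.
Second iteration: most negative obj-row entry is -29/4 in column p, so p enters.
Ratio test on column p — row 1: (11/4)/(1/4) = 11; row 2: entry -1 ≤ 0. Minimum is 11 at row 1 (q leaves); pivot element 1/4.
Divide row 1 by 1/4; eliminate column p from the other rows.
After both pivots, the entry at constraint row 1, column u1 is 1.

1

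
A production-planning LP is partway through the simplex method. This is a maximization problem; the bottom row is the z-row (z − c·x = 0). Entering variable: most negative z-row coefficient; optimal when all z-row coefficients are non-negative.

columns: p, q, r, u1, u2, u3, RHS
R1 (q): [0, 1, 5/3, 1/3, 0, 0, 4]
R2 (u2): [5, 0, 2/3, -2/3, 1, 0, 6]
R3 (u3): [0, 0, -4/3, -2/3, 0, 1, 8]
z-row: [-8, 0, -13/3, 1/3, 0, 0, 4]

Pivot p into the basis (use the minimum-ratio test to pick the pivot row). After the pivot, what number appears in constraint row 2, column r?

Ratio test on column p — row 1: entry 0 ≤ 0; row 2: 6/5 = 6/5; row 3: entry 0 ≤ 0. Minimum is 6/5 at row 2 (u2 leaves); pivot element 5.
Divide row 2 by 5; eliminate column p from the other rows.
In the new row 2, the r entry is the old entry divided by the pivot: (2/3)/5 = 2/15.

2/15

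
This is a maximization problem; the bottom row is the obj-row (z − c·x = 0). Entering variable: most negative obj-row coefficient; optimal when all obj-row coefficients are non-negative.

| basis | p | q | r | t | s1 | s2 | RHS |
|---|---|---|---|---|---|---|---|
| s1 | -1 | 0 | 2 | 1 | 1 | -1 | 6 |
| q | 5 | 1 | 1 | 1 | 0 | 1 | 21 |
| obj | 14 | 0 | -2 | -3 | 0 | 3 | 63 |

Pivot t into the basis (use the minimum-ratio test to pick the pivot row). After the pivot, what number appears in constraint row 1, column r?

2

Ratio test on column t — row 1: 6/1 = 6; row 2: 21/1 = 21. Minimum is 6 at row 1 (s1 leaves); pivot element 1.
Divide row 1 by 1; eliminate column t from the other rows.
In the new row 1, the r entry is the old entry divided by the pivot: 2/1 = 2.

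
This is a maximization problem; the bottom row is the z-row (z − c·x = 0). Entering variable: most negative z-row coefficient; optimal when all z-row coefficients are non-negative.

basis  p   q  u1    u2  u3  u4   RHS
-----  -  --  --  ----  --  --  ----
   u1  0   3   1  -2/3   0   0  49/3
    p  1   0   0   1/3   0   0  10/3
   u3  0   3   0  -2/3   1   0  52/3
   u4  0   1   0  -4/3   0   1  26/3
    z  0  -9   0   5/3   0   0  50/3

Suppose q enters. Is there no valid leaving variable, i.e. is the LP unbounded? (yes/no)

Column q has positive entries in row(s) 1, 3, 4, so the ratio test bounds it — not unbounded.

no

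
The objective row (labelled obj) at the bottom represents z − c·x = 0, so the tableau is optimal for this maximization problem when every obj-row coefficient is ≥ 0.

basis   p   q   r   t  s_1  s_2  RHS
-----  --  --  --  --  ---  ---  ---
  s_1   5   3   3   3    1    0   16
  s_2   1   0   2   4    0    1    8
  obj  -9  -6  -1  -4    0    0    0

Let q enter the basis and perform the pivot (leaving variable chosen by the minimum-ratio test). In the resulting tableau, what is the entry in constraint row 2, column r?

2

Ratio test on column q — row 1: 16/3 = 16/3; row 2: entry 0 ≤ 0. Minimum is 16/3 at row 1 (s_1 leaves); pivot element 3.
Divide row 1 by 3; eliminate column q from the other rows.
Row 2 update in column r: 2 − 0·1 = 2.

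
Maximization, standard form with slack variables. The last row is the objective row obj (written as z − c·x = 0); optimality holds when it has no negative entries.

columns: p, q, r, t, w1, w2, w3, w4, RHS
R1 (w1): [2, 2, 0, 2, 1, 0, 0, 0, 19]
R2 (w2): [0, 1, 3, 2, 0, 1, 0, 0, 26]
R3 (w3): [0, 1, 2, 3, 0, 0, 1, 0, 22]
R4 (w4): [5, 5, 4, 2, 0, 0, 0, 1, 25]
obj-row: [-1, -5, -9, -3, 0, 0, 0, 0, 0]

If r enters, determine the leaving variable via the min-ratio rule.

w4

Column r entries and ratios — w1: 0 ≤ 0, skip; w2: 26/3 = 26/3; w3: 22/2 = 11; w4: 25/4 = 25/4.
Smallest ratio is 25/4 in the row of w4, so w4 leaves.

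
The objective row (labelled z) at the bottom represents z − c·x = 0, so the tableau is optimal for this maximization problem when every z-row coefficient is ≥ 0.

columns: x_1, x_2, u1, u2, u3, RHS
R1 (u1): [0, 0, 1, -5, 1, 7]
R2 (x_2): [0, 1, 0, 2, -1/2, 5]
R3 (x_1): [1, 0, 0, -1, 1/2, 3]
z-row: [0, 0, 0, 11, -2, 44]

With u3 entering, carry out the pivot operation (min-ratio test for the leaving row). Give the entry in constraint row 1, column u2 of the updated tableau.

-3

Ratio test on column u3 — row 1: 7/1 = 7; row 2: entry -1/2 ≤ 0; row 3: 3/(1/2) = 6. Minimum is 6 at row 3 (x_1 leaves); pivot element 1/2.
Divide row 3 by 1/2; eliminate column u3 from the other rows.
Row 1 update in column u2: -5 − 1·(-2) = -3.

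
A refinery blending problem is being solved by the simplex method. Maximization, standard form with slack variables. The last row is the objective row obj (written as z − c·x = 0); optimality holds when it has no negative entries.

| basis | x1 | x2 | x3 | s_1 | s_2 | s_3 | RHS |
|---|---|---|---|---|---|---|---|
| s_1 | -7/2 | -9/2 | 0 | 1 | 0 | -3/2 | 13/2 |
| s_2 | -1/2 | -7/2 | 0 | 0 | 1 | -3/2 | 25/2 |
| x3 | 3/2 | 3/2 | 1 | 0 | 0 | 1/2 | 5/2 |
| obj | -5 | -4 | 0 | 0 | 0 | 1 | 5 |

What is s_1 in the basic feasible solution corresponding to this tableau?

13/2

s_1 is basic (row 1); its value is the RHS of that row, 13/2.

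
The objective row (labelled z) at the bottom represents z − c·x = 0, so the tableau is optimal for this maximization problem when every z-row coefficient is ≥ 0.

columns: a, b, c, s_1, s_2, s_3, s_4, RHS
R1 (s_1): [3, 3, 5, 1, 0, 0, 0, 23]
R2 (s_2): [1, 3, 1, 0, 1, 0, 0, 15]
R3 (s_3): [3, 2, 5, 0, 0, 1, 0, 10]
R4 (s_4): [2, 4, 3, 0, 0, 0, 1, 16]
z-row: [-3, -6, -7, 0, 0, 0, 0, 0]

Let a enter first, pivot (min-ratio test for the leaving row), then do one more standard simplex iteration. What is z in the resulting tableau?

Ratio test on column a — row 1: 23/3 = 23/3; row 2: 15/1 = 15; row 3: 10/3 = 10/3; row 4: 16/2 = 8. Minimum is 10/3 at row 3 (s_3 leaves); pivot element 3.
Pivot on row 3; the z-row RHS becomes 0 − (-3)·(10/3) = 10.
Next entering variable (most negative z-row entry -4): b.
Ratio test on column b — row 1: 13/1 = 13; row 2: (35/3)/(7/3) = 5; row 3: (10/3)/(2/3) = 5; row 4: (28/3)/(8/3) = 7/2. Minimum is 7/2 at row 4 (s_4 leaves); pivot element 8/3.
After the second pivot the z-row RHS is 10 − (-4)·(7/2) = 24.

24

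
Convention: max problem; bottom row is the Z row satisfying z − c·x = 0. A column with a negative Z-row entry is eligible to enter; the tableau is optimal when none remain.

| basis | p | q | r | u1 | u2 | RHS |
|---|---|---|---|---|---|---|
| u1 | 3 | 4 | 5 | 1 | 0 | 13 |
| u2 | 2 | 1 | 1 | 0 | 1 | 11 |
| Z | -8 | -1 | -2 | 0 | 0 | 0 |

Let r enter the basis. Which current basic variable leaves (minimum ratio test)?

u1

Column r entries and ratios — u1: 13/5 = 13/5; u2: 11/1 = 11.
Smallest ratio is 13/5 in the row of u1, so u1 leaves.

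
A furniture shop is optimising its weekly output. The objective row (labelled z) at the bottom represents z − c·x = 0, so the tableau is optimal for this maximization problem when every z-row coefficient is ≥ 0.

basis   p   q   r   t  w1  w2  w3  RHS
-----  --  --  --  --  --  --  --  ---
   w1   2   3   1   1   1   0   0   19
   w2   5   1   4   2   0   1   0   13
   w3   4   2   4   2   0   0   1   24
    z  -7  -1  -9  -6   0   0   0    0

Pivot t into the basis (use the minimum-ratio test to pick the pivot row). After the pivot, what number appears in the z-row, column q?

Ratio test on column t — row 1: 19/1 = 19; row 2: 13/2 = 13/2; row 3: 24/2 = 12. Minimum is 13/2 at row 2 (w2 leaves); pivot element 2.
Divide row 2 by 2; eliminate column t from the other rows.
z-row update in column q: -1 − (-6)·(1/2) = 2.

2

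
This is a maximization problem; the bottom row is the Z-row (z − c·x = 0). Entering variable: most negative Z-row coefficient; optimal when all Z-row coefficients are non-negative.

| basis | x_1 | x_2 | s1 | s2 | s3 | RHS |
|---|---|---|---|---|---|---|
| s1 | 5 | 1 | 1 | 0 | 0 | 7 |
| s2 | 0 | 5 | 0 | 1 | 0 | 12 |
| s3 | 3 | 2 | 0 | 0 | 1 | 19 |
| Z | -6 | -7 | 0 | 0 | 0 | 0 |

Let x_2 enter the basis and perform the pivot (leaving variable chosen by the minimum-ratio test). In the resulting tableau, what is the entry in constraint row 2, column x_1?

Ratio test on column x_2 — row 1: 7/1 = 7; row 2: 12/5 = 12/5; row 3: 19/2 = 19/2. Minimum is 12/5 at row 2 (s2 leaves); pivot element 5.
Divide row 2 by 5; eliminate column x_2 from the other rows.
In the new row 2, the x_1 entry is the old entry divided by the pivot: 0/5 = 0.

0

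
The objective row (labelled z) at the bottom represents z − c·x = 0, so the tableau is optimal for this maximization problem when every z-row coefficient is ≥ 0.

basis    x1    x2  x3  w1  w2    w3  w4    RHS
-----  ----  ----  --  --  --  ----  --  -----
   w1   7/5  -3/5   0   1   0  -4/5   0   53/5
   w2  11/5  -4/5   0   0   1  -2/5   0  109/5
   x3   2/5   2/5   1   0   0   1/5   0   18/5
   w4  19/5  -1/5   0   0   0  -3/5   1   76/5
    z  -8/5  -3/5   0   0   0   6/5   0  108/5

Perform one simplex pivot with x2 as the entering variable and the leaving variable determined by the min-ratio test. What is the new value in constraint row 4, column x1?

Ratio test on column x2 — row 1: entry -3/5 ≤ 0; row 2: entry -4/5 ≤ 0; row 3: (18/5)/(2/5) = 9; row 4: entry -1/5 ≤ 0. Minimum is 9 at row 3 (x3 leaves); pivot element 2/5.
Divide row 3 by 2/5; eliminate column x2 from the other rows.
Row 4 update in column x1: 19/5 − (-1/5)·1 = 4.

4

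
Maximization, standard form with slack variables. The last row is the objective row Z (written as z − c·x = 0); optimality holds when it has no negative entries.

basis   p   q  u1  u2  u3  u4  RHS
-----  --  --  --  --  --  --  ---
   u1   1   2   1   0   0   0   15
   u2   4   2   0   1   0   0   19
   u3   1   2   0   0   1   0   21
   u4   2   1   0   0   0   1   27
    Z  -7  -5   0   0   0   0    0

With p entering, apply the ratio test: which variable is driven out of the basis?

Column p entries and ratios — u1: 15/1 = 15; u2: 19/4 = 19/4; u3: 21/1 = 21; u4: 27/2 = 27/2.
Smallest ratio is 19/4 in the row of u2, so u2 leaves.

u2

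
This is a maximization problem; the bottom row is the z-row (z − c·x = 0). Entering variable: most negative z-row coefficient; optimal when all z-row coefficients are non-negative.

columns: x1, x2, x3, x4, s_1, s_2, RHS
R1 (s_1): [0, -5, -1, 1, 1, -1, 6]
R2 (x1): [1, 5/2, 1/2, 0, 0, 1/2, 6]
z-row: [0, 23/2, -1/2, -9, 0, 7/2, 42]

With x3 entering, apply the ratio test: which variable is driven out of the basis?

Column x3 entries and ratios — s_1: -1 ≤ 0, skip; x1: 6/(1/2) = 12.
Smallest ratio is 12 in the row of x1, so x1 leaves.

x1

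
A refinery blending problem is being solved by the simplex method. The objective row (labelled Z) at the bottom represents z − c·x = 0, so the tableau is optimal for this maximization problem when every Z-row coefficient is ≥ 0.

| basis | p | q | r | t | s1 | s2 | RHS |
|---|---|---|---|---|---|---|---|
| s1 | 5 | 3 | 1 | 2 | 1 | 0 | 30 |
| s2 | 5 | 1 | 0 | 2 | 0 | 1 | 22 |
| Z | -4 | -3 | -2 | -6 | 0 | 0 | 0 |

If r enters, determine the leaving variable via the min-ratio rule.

s1

Column r entries and ratios — s1: 30/1 = 30; s2: 0 ≤ 0, skip.
Smallest ratio is 30 in the row of s1, so s1 leaves.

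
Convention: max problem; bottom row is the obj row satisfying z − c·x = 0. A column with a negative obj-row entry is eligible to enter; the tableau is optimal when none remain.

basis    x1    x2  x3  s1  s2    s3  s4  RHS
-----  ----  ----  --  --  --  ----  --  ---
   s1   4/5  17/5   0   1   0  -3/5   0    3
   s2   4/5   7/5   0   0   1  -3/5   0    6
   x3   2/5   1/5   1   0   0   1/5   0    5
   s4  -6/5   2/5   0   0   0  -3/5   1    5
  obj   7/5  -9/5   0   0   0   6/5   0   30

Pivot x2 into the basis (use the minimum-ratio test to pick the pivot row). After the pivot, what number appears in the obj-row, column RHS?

Ratio test on column x2 — row 1: 3/(17/5) = 15/17; row 2: 6/(7/5) = 30/7; row 3: 5/(1/5) = 25; row 4: 5/(2/5) = 25/2. Minimum is 15/17 at row 1 (s1 leaves); pivot element 17/5.
Divide row 1 by 17/5; eliminate column x2 from the other rows.
obj-row update in column RHS: 30 − (-9/5)·(15/17) = 537/17.

537/17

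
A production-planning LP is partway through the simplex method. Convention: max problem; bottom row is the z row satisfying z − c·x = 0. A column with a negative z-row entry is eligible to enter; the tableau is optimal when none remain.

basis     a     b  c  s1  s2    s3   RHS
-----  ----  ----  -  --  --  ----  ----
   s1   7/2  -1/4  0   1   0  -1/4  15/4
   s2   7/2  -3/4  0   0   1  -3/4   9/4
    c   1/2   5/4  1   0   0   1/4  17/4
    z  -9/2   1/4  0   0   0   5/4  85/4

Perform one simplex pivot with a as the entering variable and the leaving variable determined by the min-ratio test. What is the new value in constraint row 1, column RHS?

Ratio test on column a — row 1: (15/4)/(7/2) = 15/14; row 2: (9/4)/(7/2) = 9/14; row 3: (17/4)/(1/2) = 17/2. Minimum is 9/14 at row 2 (s2 leaves); pivot element 7/2.
Divide row 2 by 7/2; eliminate column a from the other rows.
Row 1 update in column RHS: 15/4 − (7/2)·(9/14) = 3/2.

3/2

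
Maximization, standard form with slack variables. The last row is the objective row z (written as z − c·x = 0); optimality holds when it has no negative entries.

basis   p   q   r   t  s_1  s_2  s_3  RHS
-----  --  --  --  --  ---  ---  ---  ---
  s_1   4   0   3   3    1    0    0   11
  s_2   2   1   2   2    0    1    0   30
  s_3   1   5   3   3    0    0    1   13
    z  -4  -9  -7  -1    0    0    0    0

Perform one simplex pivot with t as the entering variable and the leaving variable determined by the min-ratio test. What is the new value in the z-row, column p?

Ratio test on column t — row 1: 11/3 = 11/3; row 2: 30/2 = 15; row 3: 13/3 = 13/3. Minimum is 11/3 at row 1 (s_1 leaves); pivot element 3.
Divide row 1 by 3; eliminate column t from the other rows.
z-row update in column p: -4 − (-1)·(4/3) = -8/3.

-8/3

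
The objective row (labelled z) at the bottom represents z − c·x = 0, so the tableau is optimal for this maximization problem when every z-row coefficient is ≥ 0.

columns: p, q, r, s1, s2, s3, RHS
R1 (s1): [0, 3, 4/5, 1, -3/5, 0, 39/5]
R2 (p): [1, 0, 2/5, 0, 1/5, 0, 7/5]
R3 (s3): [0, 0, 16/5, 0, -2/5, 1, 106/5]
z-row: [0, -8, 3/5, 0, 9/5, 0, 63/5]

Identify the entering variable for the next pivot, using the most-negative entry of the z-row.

q

Negative z-row entries: q: -8.
The most negative is -8 in column q, so q enters.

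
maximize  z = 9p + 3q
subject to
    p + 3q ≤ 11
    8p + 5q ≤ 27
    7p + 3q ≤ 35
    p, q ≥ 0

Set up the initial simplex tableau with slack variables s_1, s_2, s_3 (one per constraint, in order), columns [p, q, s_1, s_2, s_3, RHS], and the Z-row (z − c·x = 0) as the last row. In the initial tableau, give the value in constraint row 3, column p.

7

Constraint 3 has coefficient 7 on p.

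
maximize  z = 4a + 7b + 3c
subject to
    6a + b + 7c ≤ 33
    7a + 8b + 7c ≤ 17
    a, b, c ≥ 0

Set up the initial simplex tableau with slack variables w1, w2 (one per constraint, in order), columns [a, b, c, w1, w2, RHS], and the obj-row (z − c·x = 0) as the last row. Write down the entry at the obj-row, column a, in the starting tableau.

-4

The obj-row carries the negated objective coefficients: the a entry is -4.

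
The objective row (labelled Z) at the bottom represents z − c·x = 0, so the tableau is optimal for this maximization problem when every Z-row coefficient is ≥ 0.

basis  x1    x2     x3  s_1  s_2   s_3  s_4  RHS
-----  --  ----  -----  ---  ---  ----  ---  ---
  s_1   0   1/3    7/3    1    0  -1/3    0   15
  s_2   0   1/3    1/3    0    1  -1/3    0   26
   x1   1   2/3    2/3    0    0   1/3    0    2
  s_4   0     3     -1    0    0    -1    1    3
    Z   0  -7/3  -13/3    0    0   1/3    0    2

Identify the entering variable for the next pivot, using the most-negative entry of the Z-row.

x3

Negative Z-row entries: x2: -7/3, x3: -13/3.
The most negative is -13/3 in column x3, so x3 enters.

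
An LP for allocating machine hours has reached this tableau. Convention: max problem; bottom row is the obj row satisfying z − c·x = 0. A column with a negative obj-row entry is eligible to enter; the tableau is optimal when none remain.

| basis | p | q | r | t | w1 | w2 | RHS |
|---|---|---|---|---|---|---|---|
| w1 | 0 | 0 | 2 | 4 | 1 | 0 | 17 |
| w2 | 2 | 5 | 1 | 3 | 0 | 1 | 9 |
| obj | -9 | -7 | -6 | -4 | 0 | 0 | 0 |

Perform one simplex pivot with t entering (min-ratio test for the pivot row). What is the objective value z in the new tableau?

12

Ratio test on column t — row 1: 17/4 = 17/4; row 2: 9/3 = 3. Minimum is 3 at row 2 (w2 leaves); pivot element 3.
Pivot on row 2; the obj-row RHS becomes 0 − (-4)·3 = 12.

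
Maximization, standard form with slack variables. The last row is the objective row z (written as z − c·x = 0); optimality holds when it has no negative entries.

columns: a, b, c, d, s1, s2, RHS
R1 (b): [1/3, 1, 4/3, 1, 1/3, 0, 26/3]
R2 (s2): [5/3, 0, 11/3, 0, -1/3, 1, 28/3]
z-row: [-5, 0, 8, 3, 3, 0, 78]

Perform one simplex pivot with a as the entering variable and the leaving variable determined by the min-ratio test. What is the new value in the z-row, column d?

Ratio test on column a — row 1: (26/3)/(1/3) = 26; row 2: (28/3)/(5/3) = 28/5. Minimum is 28/5 at row 2 (s2 leaves); pivot element 5/3.
Divide row 2 by 5/3; eliminate column a from the other rows.
z-row update in column d: 3 − (-5)·0 = 3.

3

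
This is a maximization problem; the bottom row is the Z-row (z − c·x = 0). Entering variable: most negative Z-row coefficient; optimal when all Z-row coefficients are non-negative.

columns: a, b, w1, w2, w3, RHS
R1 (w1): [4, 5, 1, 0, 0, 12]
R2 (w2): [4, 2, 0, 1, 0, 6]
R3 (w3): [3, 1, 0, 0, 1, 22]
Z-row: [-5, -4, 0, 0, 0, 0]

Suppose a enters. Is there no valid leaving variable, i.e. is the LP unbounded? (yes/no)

no

Column a has positive entries in row(s) 1, 2, 3, so the ratio test bounds it — not unbounded.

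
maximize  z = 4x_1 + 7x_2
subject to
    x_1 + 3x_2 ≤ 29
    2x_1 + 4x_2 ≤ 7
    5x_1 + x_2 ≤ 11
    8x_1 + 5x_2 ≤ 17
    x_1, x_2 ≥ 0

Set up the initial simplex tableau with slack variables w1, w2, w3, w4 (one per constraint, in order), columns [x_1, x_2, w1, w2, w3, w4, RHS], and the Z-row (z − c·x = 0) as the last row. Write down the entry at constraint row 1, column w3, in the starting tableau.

Slack w3 belongs to constraint 3; its column is the unit vector e_3, so the entry in row 1 is 0.

0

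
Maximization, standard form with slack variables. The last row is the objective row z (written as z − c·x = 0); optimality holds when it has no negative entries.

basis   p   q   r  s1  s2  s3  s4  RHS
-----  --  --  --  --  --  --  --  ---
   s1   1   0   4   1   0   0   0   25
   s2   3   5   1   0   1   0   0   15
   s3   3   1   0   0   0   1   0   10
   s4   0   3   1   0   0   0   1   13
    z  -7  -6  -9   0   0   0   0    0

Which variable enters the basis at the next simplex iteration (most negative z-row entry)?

Negative z-row entries: p: -7, q: -6, r: -9.
The most negative is -9 in column r, so r enters.

r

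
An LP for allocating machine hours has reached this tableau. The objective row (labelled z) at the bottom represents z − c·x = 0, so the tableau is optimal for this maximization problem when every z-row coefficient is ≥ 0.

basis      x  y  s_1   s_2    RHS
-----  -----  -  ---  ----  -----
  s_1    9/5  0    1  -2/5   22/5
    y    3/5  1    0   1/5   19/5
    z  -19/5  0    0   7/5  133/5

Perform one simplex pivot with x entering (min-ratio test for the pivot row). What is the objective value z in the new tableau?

323/9

Ratio test on column x — row 1: (22/5)/(9/5) = 22/9; row 2: (19/5)/(3/5) = 19/3. Minimum is 22/9 at row 1 (s_1 leaves); pivot element 9/5.
Pivot on row 1; the z-row RHS becomes 133/5 − (-19/5)·(22/9) = 323/9.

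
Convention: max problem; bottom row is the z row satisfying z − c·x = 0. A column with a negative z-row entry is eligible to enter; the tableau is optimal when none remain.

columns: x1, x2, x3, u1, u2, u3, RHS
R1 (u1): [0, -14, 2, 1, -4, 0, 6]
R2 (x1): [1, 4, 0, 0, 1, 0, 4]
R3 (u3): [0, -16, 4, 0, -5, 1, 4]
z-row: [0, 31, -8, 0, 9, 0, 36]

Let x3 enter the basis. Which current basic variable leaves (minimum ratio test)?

u3

Column x3 entries and ratios — u1: 6/2 = 3; x1: 0 ≤ 0, skip; u3: 4/4 = 1.
Smallest ratio is 1 in the row of u3, so u3 leaves.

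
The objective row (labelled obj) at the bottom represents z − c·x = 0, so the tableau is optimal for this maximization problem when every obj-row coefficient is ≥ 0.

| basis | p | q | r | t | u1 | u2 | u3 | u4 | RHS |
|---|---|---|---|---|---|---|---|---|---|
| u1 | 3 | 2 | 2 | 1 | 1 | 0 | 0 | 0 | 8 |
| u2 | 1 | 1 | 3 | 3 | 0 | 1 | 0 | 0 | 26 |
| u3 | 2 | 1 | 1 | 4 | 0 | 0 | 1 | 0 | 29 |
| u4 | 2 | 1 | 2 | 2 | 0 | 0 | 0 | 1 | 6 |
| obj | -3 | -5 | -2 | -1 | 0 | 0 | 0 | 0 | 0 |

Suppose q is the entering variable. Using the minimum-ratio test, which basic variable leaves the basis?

Column q entries and ratios — u1: 8/2 = 4; u2: 26/1 = 26; u3: 29/1 = 29; u4: 6/1 = 6.
Smallest ratio is 4 in the row of u1, so u1 leaves.

u1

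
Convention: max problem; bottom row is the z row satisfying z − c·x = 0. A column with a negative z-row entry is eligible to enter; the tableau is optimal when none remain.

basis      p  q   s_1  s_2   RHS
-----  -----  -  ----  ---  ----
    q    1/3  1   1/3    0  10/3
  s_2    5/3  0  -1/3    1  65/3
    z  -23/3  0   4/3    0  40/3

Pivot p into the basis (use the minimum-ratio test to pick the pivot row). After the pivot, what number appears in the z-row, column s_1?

9

Ratio test on column p — row 1: (10/3)/(1/3) = 10; row 2: (65/3)/(5/3) = 13. Minimum is 10 at row 1 (q leaves); pivot element 1/3.
Divide row 1 by 1/3; eliminate column p from the other rows.
z-row update in column s_1: 4/3 − (-23/3)·1 = 9.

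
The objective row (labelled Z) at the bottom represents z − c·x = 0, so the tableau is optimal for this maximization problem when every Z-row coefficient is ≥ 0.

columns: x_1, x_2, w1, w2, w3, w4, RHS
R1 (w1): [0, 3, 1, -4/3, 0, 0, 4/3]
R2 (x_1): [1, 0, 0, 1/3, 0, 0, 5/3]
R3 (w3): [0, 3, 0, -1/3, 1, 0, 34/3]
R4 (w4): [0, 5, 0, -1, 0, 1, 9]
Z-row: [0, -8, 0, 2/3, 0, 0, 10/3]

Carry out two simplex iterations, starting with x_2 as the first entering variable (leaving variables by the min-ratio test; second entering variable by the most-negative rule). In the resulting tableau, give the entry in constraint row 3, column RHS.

5

Ratio test on column x_2 — row 1: (4/3)/3 = 4/9; row 2: entry 0 ≤ 0; row 3: (34/3)/3 = 34/9; row 4: 9/5 = 9/5. Minimum is 4/9 at row 1 (w1 leaves); pivot element 3.
Divide row 1 by 3; eliminate column x_2 from the other rows.
Second iteration: most negative Z-row entry is -26/9 in column w2, so w2 enters.
Ratio test on column w2 — row 1: entry -4/9 ≤ 0; row 2: (5/3)/(1/3) = 5; row 3: 10/1 = 10; row 4: (61/9)/(11/9) = 61/11. Minimum is 5 at row 2 (x_1 leaves); pivot element 1/3.
Divide row 2 by 1/3; eliminate column w2 from the other rows.
After both pivots, the entry at constraint row 3, column RHS is 5.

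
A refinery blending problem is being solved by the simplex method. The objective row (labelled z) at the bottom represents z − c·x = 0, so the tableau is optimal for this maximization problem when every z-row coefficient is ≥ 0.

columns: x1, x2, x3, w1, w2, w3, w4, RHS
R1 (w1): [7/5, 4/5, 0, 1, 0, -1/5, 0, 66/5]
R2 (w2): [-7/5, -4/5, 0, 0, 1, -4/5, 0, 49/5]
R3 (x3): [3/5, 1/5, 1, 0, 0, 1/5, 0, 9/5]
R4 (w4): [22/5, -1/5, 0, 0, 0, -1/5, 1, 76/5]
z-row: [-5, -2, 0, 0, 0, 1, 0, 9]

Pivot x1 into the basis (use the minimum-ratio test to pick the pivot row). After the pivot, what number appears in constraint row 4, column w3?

-5/3

Ratio test on column x1 — row 1: (66/5)/(7/5) = 66/7; row 2: entry -7/5 ≤ 0; row 3: (9/5)/(3/5) = 3; row 4: (76/5)/(22/5) = 38/11. Minimum is 3 at row 3 (x3 leaves); pivot element 3/5.
Divide row 3 by 3/5; eliminate column x1 from the other rows.
Row 4 update in column w3: -1/5 − (22/5)·(1/3) = -5/3.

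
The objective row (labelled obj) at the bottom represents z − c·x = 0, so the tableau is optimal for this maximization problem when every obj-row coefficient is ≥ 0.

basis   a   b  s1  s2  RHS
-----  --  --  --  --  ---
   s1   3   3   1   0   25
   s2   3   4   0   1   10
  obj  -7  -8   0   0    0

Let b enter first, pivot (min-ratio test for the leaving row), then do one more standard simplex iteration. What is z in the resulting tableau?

Ratio test on column b — row 1: 25/3 = 25/3; row 2: 10/4 = 5/2. Minimum is 5/2 at row 2 (s2 leaves); pivot element 4.
Pivot on row 2; the obj-row RHS becomes 0 − (-8)·(5/2) = 20.
Next entering variable (most negative obj-row entry -1): a.
Ratio test on column a — row 1: (35/2)/(3/4) = 70/3; row 2: (5/2)/(3/4) = 10/3. Minimum is 10/3 at row 2 (b leaves); pivot element 3/4.
After the second pivot the obj-row RHS is 20 − (-1)·(10/3) = 70/3.

70/3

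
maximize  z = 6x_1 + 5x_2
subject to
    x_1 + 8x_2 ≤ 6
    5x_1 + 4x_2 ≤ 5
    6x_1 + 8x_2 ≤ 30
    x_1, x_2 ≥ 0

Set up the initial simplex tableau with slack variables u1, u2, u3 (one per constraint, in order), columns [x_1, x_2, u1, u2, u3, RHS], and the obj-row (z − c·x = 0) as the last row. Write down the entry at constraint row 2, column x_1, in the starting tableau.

5

Constraint 2 has coefficient 5 on x_1.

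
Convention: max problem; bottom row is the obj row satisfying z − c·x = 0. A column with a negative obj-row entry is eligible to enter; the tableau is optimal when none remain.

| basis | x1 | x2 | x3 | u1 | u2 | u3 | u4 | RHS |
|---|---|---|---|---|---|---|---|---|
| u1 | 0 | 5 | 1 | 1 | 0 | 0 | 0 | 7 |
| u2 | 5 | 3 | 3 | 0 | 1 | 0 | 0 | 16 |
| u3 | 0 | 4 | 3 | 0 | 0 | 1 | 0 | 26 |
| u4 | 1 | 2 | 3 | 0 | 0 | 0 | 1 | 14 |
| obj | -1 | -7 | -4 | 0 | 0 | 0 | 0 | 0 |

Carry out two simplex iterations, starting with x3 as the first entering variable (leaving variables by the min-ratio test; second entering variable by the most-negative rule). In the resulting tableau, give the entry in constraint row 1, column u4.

-1/13

Ratio test on column x3 — row 1: 7/1 = 7; row 2: 16/3 = 16/3; row 3: 26/3 = 26/3; row 4: 14/3 = 14/3. Minimum is 14/3 at row 4 (u4 leaves); pivot element 3.
Divide row 4 by 3; eliminate column x3 from the other rows.
Second iteration: most negative obj-row entry is -13/3 in column x2, so x2 enters.
Ratio test on column x2 — row 1: (7/3)/(13/3) = 7/13; row 2: 2/1 = 2; row 3: 12/2 = 6; row 4: (14/3)/(2/3) = 7. Minimum is 7/13 at row 1 (u1 leaves); pivot element 13/3.
Divide row 1 by 13/3; eliminate column x2 from the other rows.
After both pivots, the entry at constraint row 1, column u4 is -1/13.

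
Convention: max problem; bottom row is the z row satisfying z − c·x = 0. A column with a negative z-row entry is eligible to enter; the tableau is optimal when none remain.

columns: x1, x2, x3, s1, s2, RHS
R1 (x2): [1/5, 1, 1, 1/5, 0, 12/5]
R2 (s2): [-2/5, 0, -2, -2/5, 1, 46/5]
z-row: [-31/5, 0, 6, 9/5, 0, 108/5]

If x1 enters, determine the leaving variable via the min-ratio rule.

x2

Column x1 entries and ratios — x2: (12/5)/(1/5) = 12; s2: -2/5 ≤ 0, skip.
Smallest ratio is 12 in the row of x2, so x2 leaves.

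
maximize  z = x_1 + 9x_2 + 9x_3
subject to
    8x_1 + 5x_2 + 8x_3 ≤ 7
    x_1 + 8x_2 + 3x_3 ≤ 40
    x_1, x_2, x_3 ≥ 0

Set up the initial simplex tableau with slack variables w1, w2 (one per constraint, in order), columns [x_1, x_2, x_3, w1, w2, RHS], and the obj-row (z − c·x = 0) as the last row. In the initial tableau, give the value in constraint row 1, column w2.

Slack w2 belongs to constraint 2; its column is the unit vector e_2, so the entry in row 1 is 0.

0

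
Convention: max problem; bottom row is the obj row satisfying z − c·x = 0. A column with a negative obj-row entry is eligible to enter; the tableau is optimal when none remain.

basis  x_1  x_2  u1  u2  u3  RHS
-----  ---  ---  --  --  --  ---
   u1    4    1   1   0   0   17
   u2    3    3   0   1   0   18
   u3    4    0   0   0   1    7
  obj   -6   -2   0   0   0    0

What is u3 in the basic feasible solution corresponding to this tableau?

u3 is basic (row 3); its value is the RHS of that row, 7.

7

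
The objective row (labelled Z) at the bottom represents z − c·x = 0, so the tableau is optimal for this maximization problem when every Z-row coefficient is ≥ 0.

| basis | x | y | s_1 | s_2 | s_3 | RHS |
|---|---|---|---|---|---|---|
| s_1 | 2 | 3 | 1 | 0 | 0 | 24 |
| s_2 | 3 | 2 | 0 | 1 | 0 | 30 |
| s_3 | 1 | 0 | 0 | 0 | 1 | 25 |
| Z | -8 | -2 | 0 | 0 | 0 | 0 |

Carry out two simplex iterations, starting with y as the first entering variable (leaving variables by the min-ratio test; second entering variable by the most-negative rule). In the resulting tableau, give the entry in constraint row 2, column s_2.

Ratio test on column y — row 1: 24/3 = 8; row 2: 30/2 = 15; row 3: entry 0 ≤ 0. Minimum is 8 at row 1 (s_1 leaves); pivot element 3.
Divide row 1 by 3; eliminate column y from the other rows.
Second iteration: most negative Z-row entry is -20/3 in column x, so x enters.
Ratio test on column x — row 1: 8/(2/3) = 12; row 2: 14/(5/3) = 42/5; row 3: 25/1 = 25. Minimum is 42/5 at row 2 (s_2 leaves); pivot element 5/3.
Divide row 2 by 5/3; eliminate column x from the other rows.
After both pivots, the entry at constraint row 2, column s_2 is 3/5.

3/5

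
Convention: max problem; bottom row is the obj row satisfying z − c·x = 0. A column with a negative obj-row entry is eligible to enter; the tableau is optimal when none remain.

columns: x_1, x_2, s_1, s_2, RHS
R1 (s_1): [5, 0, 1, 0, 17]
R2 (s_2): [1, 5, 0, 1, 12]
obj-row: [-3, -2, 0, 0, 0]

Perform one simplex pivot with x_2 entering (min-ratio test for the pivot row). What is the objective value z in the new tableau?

24/5

Ratio test on column x_2 — row 1: entry 0 ≤ 0; row 2: 12/5 = 12/5. Minimum is 12/5 at row 2 (s_2 leaves); pivot element 5.
Pivot on row 2; the obj-row RHS becomes 0 − (-2)·(12/5) = 24/5.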